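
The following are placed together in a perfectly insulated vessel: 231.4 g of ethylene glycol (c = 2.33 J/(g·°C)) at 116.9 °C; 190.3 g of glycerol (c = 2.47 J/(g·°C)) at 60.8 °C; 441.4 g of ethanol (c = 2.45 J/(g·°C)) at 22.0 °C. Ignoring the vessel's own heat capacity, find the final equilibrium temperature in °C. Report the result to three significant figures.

T_f = 55.2 °C

Σ mᵢcᵢ(T − Tᵢ) = 0  ⇒  T = Σ mᵢcᵢTᵢ / Σ mᵢcᵢ
Σ mᵢcᵢ = 231.4×2.33 + 190.3×2.47 + 441.4×2.45 = 2090.633
Σ mᵢcᵢTᵢ = 539.162×116.9 + 470.041×60.8 + 1081.43×22.0 = 115400
T = 115400 / 2090.633 = 55.20 °C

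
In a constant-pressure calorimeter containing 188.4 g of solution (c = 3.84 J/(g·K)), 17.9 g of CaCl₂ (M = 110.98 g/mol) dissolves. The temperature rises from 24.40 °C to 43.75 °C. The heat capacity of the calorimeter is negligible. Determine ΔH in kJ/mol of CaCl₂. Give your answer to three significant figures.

|ΔT| = |43.75 − 24.40| = 19.35 °C
|q_surr| = (188.4 × 3.84) × 19.35 = 723.456 × 19.35 = 14000 J
n(CaCl₂) = 17.9 / 110.98 = 0.1613 mol
Temperature rose, so q_rxn = −|q_surr| = -14.00 kJ
ΔH = q_rxn / n = -86.79 kJ/mol

ΔH = -86.8 kJ/mol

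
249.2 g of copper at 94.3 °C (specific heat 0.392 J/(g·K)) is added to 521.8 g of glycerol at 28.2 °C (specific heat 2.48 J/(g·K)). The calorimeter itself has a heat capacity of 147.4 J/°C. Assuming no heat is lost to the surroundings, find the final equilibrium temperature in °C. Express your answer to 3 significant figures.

T_f = 32.4 °C

Heat lost by copper = heat gained by glycerol + calorimeter.
(249.2)(0.392)(94.3 − T) = [(521.8)(2.48) + 147.4](T − 28.2)
97.6864 (94.3 − T) = 1441.464 (T − 28.2)
9211.8 − 97.6864 T = 1441.464 T − 40649
49860.8 = 1539.1504 T
T = 32.40 °C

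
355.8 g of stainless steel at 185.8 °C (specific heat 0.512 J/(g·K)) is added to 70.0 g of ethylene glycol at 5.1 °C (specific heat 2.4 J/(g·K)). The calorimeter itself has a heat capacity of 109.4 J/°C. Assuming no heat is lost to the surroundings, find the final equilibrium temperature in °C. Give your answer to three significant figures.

Heat lost by stainless steel = heat gained by ethylene glycol + calorimeter.
(355.8)(0.512)(185.8 − T) = [(70.0)(2.4) + 109.4](T − 5.1)
182.1696 (185.8 − T) = 277.4 (T − 5.1)
33847 − 182.1696 T = 277.4 T − 1414.7
35261.7 = 459.5696 T
T = 76.73 °C

T_f = 76.7 °C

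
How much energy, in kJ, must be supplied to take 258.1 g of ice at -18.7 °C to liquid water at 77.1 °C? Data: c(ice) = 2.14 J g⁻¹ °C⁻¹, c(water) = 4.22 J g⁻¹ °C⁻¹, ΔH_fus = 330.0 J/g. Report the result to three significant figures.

q = 179 kJ

q1 (heat ice -18.7→0.0 °C): 258.1 × 2.14 × 18.7 = 10329 J
q2 (melt at 0 °C): 258.1 × 330.0 = 85173 J
q3 (heat water 0.0→77.1 °C): 258.1 × 4.22 × 77.1 = 83976 J
Total: 10329 + 85173 + 83976 = 179478 J = 179 kJ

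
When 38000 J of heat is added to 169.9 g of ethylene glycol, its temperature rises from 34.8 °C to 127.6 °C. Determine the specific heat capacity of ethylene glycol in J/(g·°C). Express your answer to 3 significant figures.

c = q / (m ΔT) = 38000 / (169.9 × 92.8)
c = 38000 / 15766.72 = 2.41 J/(g·°C)

c = 2.41 J/(g·°C)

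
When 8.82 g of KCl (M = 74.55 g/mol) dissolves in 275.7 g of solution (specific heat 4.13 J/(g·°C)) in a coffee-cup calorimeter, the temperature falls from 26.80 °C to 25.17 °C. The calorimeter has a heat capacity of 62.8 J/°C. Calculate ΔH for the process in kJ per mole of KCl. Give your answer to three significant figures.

ΔH = 16.6 kJ/mol

|ΔT| = |25.17 − 26.80| = 1.63 °C
|q_surr| = (275.7 × 4.13 + 62.8) × 1.63 = 1201.441 × 1.63 = 1958 J
n(KCl) = 8.82 / 74.55 = 0.1183 mol
Temperature fell, so q_rxn = +|q_surr| = 1.958 kJ
ΔH = q_rxn / n = 16.55 kJ/mol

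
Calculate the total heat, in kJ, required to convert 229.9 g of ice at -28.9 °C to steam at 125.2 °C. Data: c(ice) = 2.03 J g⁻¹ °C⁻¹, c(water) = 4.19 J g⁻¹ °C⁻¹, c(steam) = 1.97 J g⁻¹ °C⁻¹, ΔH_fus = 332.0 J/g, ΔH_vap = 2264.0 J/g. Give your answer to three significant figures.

q = 718 kJ

q1 (heat ice -28.9→0.0 °C): 229.9 × 2.03 × 28.9 = 13488 J
q2 (melt at 0 °C): 229.9 × 332.0 = 76327 J
q3 (heat water 0.0→100.0 °C): 229.9 × 4.19 × 100.0 = 96328 J
q4 (vaporize at 100 °C): 229.9 × 2264.0 = 520494 J
q5 (heat steam 100.0→125.2 °C): 229.9 × 1.97 × 25.2 = 11413 J
Total: 13488 + 76327 + 96328 + 520494 + 11413 = 718050 J = 718 kJ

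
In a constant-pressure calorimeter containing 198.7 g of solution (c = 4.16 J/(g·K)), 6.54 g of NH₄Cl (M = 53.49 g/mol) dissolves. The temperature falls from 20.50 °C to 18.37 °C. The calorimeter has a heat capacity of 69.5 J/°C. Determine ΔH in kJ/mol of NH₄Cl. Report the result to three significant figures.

|ΔT| = |18.37 − 20.50| = 2.13 °C
|q_surr| = (198.7 × 4.16 + 69.5) × 2.13 = 896.092 × 2.13 = 1909 J
n(NH₄Cl) = 6.54 / 53.49 = 0.1223 mol
Temperature fell, so q_rxn = +|q_surr| = 1.909 kJ
ΔH = q_rxn / n = 15.61 kJ/mol

ΔH = 15.6 kJ/mol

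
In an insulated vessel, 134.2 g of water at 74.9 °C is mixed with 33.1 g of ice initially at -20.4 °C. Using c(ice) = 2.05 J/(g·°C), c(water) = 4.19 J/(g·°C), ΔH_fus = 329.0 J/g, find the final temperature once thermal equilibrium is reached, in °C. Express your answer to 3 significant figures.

Heat to bring ice to 0 °C and melt it: q₁ = 33.1×2.05×20.4 + 33.1×329.0 = 12274 J
Heat the water can supply cooling to 0 °C: 134.2×4.19×74.9 = 42116.1 J > q₁, so all ice melts.
Energy balance: 134.2×4.19×(74.9 − T) = 12274 + 33.1×4.19×(T − 0)
562.298(74.9 − T) = 12274 + 138.689 T
42116.1 − 12274 = 700.987 T
T = 29842.1 / 700.987 = 42.57 °C

T_f = 42.6 °C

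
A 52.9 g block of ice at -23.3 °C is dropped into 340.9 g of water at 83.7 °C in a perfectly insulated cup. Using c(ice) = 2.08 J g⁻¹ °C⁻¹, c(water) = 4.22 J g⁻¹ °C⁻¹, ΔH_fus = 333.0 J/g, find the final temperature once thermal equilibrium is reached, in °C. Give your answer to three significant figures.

Heat to bring ice to 0 °C and melt it: q₁ = 52.9×2.08×23.3 + 52.9×333.0 = 20179 J
Heat the water can supply cooling to 0 °C: 340.9×4.22×83.7 = 120411 J > q₁, so all ice melts.
Energy balance: 340.9×4.22×(83.7 − T) = 20179 + 52.9×4.22×(T − 0)
1438.598(83.7 − T) = 20179 + 223.238 T
120411 − 20179 = 1661.836 T
T = 100232 / 1661.836 = 60.31 °C

T_f = 60.3 °C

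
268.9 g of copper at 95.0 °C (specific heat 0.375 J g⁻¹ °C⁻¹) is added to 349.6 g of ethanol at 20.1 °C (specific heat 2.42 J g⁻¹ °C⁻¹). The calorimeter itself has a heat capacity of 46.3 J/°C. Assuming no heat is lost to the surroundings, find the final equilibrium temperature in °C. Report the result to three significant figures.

Heat lost by copper = heat gained by ethanol + calorimeter.
(268.9)(0.375)(95.0 − T) = [(349.6)(2.42) + 46.3](T − 20.1)
100.8375 (95.0 − T) = 892.332 (T − 20.1)
9579.6 − 100.8375 T = 892.332 T − 17936
27515.6 = 993.1695 T
T = 27.70 °C

T_f = 27.7 °C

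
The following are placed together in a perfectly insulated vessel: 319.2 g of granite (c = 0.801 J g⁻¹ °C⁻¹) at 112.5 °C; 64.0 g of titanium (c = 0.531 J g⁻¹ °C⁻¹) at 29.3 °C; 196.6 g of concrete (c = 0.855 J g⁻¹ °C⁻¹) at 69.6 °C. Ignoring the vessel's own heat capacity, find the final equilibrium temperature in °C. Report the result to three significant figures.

Σ mᵢcᵢ(T − Tᵢ) = 0  ⇒  T = Σ mᵢcᵢTᵢ / Σ mᵢcᵢ
Σ mᵢcᵢ = 319.2×0.801 + 64.0×0.531 + 196.6×0.855 = 457.7562
Σ mᵢcᵢTᵢ = 255.6792×112.5 + 33.984×29.3 + 168.093×69.6 = 41459
T = 41459 / 457.7562 = 90.57 °C

T_f = 90.6 °C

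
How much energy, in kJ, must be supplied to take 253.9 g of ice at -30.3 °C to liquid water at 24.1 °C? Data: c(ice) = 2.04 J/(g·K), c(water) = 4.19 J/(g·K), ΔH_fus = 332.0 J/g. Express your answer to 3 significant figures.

q = 126 kJ

q1 (heat ice -30.3→0.0 °C): 253.9 × 2.04 × 30.3 = 15694 J
q2 (melt at 0 °C): 253.9 × 332.0 = 84295 J
q3 (heat water 0.0→24.1 °C): 253.9 × 4.19 × 24.1 = 25639 J
Total: 15694 + 84295 + 25639 = 125628 J = 126 kJ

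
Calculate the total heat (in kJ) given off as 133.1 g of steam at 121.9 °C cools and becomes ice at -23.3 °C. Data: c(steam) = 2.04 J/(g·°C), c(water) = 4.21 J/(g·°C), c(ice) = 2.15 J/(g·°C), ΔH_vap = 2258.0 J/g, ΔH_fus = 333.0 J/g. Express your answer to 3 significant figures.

q1 (cool steam 121.9→100 °C): 133.1 × 2.04 × 21.9 = 5946 J
q2 (condense at 100 °C): 133.1 × 2258.0 = 300540 J
q3 (cool water 100→0 °C): 133.1 × 4.21 × 100.0 = 56035 J
q4 (freeze at 0 °C): 133.1 × 333.0 = 44322 J
q5 (cool ice 0→-23.3 °C): 133.1 × 2.15 × 23.3 = 6668 J
Total: 5946 + 300540 + 56035 + 44322 + 6668 = 413511 J = 414 kJ

q = 414 kJ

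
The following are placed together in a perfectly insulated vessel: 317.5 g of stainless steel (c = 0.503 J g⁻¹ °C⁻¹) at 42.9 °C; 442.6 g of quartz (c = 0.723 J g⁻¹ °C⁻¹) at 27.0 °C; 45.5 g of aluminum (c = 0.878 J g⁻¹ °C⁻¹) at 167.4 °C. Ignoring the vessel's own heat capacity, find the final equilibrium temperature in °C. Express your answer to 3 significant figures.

T_f = 42.7 °C

Σ mᵢcᵢ(T − Tᵢ) = 0  ⇒  T = Σ mᵢcᵢTᵢ / Σ mᵢcᵢ
Σ mᵢcᵢ = 317.5×0.503 + 442.6×0.723 + 45.5×0.878 = 519.6513
Σ mᵢcᵢTᵢ = 159.7025×42.9 + 319.9998×27.0 + 39.949×167.4 = 22179
T = 22179 / 519.6513 = 42.68 °C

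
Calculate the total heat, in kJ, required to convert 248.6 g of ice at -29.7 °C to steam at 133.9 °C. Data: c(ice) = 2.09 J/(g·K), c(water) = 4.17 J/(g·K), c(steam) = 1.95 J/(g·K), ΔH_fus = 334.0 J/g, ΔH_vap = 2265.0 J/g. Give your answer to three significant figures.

q = 782 kJ

q1 (heat ice -29.7→0.0 °C): 248.6 × 2.09 × 29.7 = 15431 J
q2 (melt at 0 °C): 248.6 × 334.0 = 83032 J
q3 (heat water 0.0→100.0 °C): 248.6 × 4.17 × 100.0 = 103666 J
q4 (vaporize at 100 °C): 248.6 × 2265.0 = 563079 J
q5 (heat steam 100.0→133.9 °C): 248.6 × 1.95 × 33.9 = 16434 J
Total: 15431 + 83032 + 103666 + 563079 + 16434 = 781642 J = 782 kJ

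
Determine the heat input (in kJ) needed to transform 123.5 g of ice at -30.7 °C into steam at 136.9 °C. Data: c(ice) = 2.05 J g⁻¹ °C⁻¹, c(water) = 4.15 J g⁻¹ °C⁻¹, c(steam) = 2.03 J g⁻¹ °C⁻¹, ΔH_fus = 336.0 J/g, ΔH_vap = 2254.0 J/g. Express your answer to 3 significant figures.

q1 (heat ice -30.7→0.0 °C): 123.5 × 2.05 × 30.7 = 7772 J
q2 (melt at 0 °C): 123.5 × 336.0 = 41496 J
q3 (heat water 0.0→100.0 °C): 123.5 × 4.15 × 100.0 = 51253 J
q4 (vaporize at 100 °C): 123.5 × 2254.0 = 278369 J
q5 (heat steam 100.0→136.9 °C): 123.5 × 2.03 × 36.9 = 9251 J
Total: 7772 + 41496 + 51253 + 278369 + 9251 = 388141 J = 388 kJ

q = 388 kJ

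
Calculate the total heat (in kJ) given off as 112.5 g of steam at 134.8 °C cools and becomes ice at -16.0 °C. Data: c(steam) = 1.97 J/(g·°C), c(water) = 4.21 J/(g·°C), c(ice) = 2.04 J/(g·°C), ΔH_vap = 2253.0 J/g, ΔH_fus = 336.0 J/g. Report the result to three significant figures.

q1 (cool steam 134.8→100 °C): 112.5 × 1.97 × 34.8 = 7713 J
q2 (condense at 100 °C): 112.5 × 2253.0 = 253463 J
q3 (cool water 100→0 °C): 112.5 × 4.21 × 100.0 = 47363 J
q4 (freeze at 0 °C): 112.5 × 336.0 = 37800 J
q5 (cool ice 0→-16.0 °C): 112.5 × 2.04 × 16.0 = 3672 J
Total: 7713 + 253463 + 47363 + 37800 + 3672 = 350011 J = 350 kJ

q = 350 kJ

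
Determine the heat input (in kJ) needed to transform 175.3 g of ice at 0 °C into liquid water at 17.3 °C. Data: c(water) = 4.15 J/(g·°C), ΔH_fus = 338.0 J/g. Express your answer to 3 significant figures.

q = 71.8 kJ

q1 (melt at 0 °C): 175.3 × 338.0 = 59251 J
q2 (heat water 0.0→17.3 °C): 175.3 × 4.15 × 17.3 = 12586 J
Total: 59251 + 12586 = 71837 J = 71.8 kJ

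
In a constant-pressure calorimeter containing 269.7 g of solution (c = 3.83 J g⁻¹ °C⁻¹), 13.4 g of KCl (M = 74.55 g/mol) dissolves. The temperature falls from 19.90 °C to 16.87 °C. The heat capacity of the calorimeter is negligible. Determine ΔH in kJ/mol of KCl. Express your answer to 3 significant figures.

|ΔT| = |16.87 − 19.90| = 3.03 °C
|q_surr| = (269.7 × 3.83) × 3.03 = 1032.951 × 3.03 = 3130 J
n(KCl) = 13.4 / 74.55 = 0.1797 mol
Temperature fell, so q_rxn = +|q_surr| = 3.130 kJ
ΔH = q_rxn / n = 17.42 kJ/mol

ΔH = 17.4 kJ/mol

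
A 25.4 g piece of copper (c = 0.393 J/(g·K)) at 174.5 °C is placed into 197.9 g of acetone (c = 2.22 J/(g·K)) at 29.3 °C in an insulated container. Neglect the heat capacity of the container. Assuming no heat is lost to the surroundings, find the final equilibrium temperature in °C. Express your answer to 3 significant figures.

T_f = 32.5 °C

Heat lost by copper = heat gained by acetone.
(25.4)(0.393)(174.5 − T) = (197.9)(2.22)(T − 29.3)
9.9822 (174.5 − T) = 439.338 (T − 29.3)
1741.9 − 9.9822 T = 439.338 T − 12873
14614.9 = 449.3202 T
T = 32.53 °C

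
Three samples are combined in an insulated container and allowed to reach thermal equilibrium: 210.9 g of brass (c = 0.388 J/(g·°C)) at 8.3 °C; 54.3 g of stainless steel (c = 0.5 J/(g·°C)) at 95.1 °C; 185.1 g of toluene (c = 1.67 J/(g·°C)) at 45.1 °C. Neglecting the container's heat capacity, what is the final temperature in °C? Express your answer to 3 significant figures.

T_f = 41.1 °C

Σ mᵢcᵢ(T − Tᵢ) = 0  ⇒  T = Σ mᵢcᵢTᵢ / Σ mᵢcᵢ
Σ mᵢcᵢ = 210.9×0.388 + 54.3×0.5 + 185.1×1.67 = 418.0962
Σ mᵢcᵢTᵢ = 81.8292×8.3 + 27.15×95.1 + 309.117×45.1 = 17202
T = 17202 / 418.0962 = 41.14 °C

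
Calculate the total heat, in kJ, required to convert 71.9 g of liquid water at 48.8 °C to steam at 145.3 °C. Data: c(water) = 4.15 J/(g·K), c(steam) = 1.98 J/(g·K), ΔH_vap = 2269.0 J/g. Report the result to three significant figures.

q = 185 kJ

q1 (heat water 48.8→100.0 °C): 71.9 × 4.15 × 51.2 = 15277 J
q2 (vaporize at 100 °C): 71.9 × 2269.0 = 163141 J
q3 (heat steam 100.0→145.3 °C): 71.9 × 1.98 × 45.3 = 6449 J
Total: 15277 + 163141 + 6449 = 184867 J = 185 kJ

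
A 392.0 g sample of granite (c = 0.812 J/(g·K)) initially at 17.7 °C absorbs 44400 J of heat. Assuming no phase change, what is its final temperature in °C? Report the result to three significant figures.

ΔT = q / (m c) = 44400 / (392.0 × 0.812) = 139.5 °C
T_f = 17.7 + 139.5 = 157.2 °C

T_f = 157 °C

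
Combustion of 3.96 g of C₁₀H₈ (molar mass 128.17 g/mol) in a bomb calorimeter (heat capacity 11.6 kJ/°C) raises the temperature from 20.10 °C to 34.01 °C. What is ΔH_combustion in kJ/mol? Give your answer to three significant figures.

ΔT = 34.01 − 20.10 = 13.91 °C
q_cal = C_cal × ΔT = 11.6 × 13.91 = 161.356 kJ
n = 3.96 / 128.17 = 0.03090 mol
q_rxn = −q_cal = -161.356 kJ
ΔH = -161.356 / 0.03090 = -5222 kJ/mol

ΔH = -5220 kJ/mol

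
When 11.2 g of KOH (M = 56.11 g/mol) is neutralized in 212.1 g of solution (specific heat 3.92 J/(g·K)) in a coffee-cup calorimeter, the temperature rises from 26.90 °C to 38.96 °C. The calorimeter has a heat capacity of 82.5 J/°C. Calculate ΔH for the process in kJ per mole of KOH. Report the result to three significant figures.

|ΔT| = |38.96 − 26.90| = 12.06 °C
|q_surr| = (212.1 × 3.92 + 82.5) × 12.06 = 913.932 × 12.06 = 11020 J
n(KOH) = 11.2 / 56.11 = 0.1996 mol
Temperature rose, so q_rxn = −|q_surr| = -11.02 kJ
ΔH = q_rxn / n = -55.21 kJ/mol

ΔH = -55.2 kJ/mol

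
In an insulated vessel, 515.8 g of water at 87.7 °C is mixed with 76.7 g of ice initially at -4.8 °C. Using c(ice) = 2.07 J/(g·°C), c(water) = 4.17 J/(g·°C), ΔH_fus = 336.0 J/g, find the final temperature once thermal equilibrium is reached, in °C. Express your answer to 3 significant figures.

T_f = 65.6 °C

Heat to bring ice to 0 °C and melt it: q₁ = 76.7×2.07×4.8 + 76.7×336.0 = 26533 J
Heat the water can supply cooling to 0 °C: 515.8×4.17×87.7 = 188633 J > q₁, so all ice melts.
Energy balance: 515.8×4.17×(87.7 − T) = 26533 + 76.7×4.17×(T − 0)
2150.886(87.7 − T) = 26533 + 319.839 T
188633 − 26533 = 2470.725 T
T = 162100 / 2470.725 = 65.61 °C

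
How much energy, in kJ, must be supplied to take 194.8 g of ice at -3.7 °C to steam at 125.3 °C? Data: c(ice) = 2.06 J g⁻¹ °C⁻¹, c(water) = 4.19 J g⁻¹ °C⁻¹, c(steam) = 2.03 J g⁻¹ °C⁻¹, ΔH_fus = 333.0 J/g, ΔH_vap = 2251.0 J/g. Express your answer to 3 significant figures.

q = 596 kJ

q1 (heat ice -3.7→0.0 °C): 194.8 × 2.06 × 3.7 = 1485 J
q2 (melt at 0 °C): 194.8 × 333.0 = 64868 J
q3 (heat water 0.0→100.0 °C): 194.8 × 4.19 × 100.0 = 81621 J
q4 (vaporize at 100 °C): 194.8 × 2251.0 = 438495 J
q5 (heat steam 100.0→125.3 °C): 194.8 × 2.03 × 25.3 = 10005 J
Total: 1485 + 64868 + 81621 + 438495 + 10005 = 596474 J = 596 kJ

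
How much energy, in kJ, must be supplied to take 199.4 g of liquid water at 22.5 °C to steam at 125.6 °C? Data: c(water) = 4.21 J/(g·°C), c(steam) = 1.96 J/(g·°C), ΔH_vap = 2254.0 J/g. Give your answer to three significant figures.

q1 (heat water 22.5→100.0 °C): 199.4 × 4.21 × 77.5 = 65059 J
q2 (vaporize at 100 °C): 199.4 × 2254.0 = 449448 J
q3 (heat steam 100.0→125.6 °C): 199.4 × 1.96 × 25.6 = 10005 J
Total: 65059 + 449448 + 10005 = 524512 J = 525 kJ

q = 525 kJ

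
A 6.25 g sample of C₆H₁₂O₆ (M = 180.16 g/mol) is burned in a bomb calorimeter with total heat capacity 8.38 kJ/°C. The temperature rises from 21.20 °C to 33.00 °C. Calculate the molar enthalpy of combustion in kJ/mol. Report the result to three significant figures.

ΔH = -2850 kJ/mol

ΔT = 33.00 − 21.20 = 11.80 °C
q_cal = C_cal × ΔT = 8.38 × 11.80 = 98.884 kJ
n = 6.25 / 180.16 = 0.03469 mol
q_rxn = −q_cal = -98.884 kJ
ΔH = -98.884 / 0.03469 = -2851 kJ/mol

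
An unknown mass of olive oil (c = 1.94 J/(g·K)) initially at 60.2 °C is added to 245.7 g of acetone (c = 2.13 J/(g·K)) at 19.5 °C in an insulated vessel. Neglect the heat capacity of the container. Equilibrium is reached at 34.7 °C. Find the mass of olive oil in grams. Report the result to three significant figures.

q_gained = (245.7 × 2.13) × (34.7 − 19.5) = 7955 J
q_lost = m × 1.94 × (60.2 − 34.7) = 49.47 m
m = 7955 / 49.47 = 161 g

m = 161 g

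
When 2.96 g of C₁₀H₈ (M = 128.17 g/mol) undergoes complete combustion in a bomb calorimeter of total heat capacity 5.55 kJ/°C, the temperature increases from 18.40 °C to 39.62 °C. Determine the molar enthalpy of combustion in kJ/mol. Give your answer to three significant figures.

ΔH = -5100 kJ/mol

ΔT = 39.62 − 18.40 = 21.22 °C
q_cal = C_cal × ΔT = 5.55 × 21.22 = 117.771 kJ
n = 2.96 / 128.17 = 0.02309 mol
q_rxn = −q_cal = -117.771 kJ
ΔH = -117.771 / 0.02309 = -5101 kJ/mol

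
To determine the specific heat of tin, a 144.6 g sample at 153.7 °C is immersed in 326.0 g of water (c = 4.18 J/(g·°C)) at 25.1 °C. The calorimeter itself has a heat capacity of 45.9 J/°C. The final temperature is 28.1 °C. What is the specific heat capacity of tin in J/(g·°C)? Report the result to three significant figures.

c = 0.233 J/(g·°C)

q_gained = (326.0 × 4.18 + 45.9) × (28.1 − 25.1) = 4226 J
q_lost = 144.6 × c × (153.7 − 28.1) = 18161.76 c
Set equal: c = 4226 / 18161.76 = 0.233 J/(g·°C)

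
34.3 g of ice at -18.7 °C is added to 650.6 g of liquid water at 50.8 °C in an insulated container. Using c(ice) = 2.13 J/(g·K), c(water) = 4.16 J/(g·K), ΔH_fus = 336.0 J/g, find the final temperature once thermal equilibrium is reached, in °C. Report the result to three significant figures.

Heat to bring ice to 0 °C and melt it: q₁ = 34.3×2.13×18.7 + 34.3×336.0 = 12891 J
Heat the water can supply cooling to 0 °C: 650.6×4.16×50.8 = 137490 J > q₁, so all ice melts.
Energy balance: 650.6×4.16×(50.8 − T) = 12891 + 34.3×4.16×(T − 0)
2706.496(50.8 − T) = 12891 + 142.688 T
137490 − 12891 = 2849.184 T
T = 124599 / 2849.184 = 43.73 °C

T_f = 43.7 °C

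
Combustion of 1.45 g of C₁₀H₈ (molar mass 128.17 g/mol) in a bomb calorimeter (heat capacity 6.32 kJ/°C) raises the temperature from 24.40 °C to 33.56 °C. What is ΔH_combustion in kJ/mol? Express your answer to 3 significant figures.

ΔT = 33.56 − 24.40 = 9.16 °C
q_cal = C_cal × ΔT = 6.32 × 9.16 = 57.8912 kJ
n = 1.45 / 128.17 = 0.01131 mol
q_rxn = −q_cal = -57.8912 kJ
ΔH = -57.8912 / 0.01131 = -5119 kJ/mol

ΔH = -5120 kJ/mol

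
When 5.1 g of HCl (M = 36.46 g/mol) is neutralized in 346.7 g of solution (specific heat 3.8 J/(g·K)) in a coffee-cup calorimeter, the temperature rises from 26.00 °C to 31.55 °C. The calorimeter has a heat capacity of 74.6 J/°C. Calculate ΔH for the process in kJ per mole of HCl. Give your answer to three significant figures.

ΔH = -55.2 kJ/mol

|ΔT| = |31.55 − 26.00| = 5.55 °C
|q_surr| = (346.7 × 3.8 + 74.6) × 5.55 = 1392.06 × 5.55 = 7726 J
n(HCl) = 5.1 / 36.46 = 0.1399 mol
Temperature rose, so q_rxn = −|q_surr| = -7.726 kJ
ΔH = q_rxn / n = -55.23 kJ/mol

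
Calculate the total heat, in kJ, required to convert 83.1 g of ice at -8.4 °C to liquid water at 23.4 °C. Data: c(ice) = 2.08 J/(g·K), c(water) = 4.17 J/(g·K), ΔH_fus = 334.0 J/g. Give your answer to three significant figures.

q = 37.3 kJ

q1 (heat ice -8.4→0.0 °C): 83.1 × 2.08 × 8.4 = 1452 J
q2 (melt at 0 °C): 83.1 × 334.0 = 27755 J
q3 (heat water 0.0→23.4 °C): 83.1 × 4.17 × 23.4 = 8109 J
Total: 1452 + 27755 + 8109 = 37316 J = 37.3 kJ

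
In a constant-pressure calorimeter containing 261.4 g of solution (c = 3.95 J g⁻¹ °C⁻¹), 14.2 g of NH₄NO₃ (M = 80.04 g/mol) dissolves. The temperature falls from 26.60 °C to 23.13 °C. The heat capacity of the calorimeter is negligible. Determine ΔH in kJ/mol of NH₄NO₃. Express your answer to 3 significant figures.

ΔH = 20.2 kJ/mol

|ΔT| = |23.13 − 26.60| = 3.47 °C
|q_surr| = (261.4 × 3.95) × 3.47 = 1032.53 × 3.47 = 3583 J
n(NH₄NO₃) = 14.2 / 80.04 = 0.1774 mol
Temperature fell, so q_rxn = +|q_surr| = 3.583 kJ
ΔH = q_rxn / n = 20.20 kJ/mol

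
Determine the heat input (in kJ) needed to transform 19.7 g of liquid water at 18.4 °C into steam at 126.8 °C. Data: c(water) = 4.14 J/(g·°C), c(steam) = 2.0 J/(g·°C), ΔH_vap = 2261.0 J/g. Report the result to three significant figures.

q1 (heat water 18.4→100.0 °C): 19.7 × 4.14 × 81.6 = 6655 J
q2 (vaporize at 100 °C): 19.7 × 2261.0 = 44542 J
q3 (heat steam 100.0→126.8 °C): 19.7 × 2.0 × 26.8 = 1056 J
Total: 6655 + 44542 + 1056 = 52253 J = 52.3 kJ

q = 52.3 kJ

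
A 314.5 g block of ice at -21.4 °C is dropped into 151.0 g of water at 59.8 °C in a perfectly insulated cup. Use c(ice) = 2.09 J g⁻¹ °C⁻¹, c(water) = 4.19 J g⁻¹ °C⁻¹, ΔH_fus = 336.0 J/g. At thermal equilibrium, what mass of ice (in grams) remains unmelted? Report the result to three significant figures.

Heat to warm all ice to 0 °C: 314.5×2.09×21.4 = 14066 J
Heat released by water cooling to 0 °C: 151.0×4.19×59.8 = 37835 J
37835 J < 14066 + 314.5×336.0 = 119738 J, so not all ice melts; final T = 0 °C.
Heat left for melting: 37835 − 14066 = 23769 J
Mass melted = 23769 / 336.0 = 70.74 g
Ice remaining = 314.5 − 70.74 = 243.76 g

m_ice remaining = 244 g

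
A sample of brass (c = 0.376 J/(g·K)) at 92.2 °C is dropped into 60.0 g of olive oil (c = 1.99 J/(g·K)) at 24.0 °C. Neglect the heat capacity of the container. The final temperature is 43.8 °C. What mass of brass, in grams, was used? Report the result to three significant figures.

q_gained = (60.0 × 1.99) × (43.8 − 24.0) = 2364 J
q_lost = m × 0.376 × (92.2 − 43.8) = 18.1984 m
m = 2364 / 18.1984 = 130 g

m = 130 g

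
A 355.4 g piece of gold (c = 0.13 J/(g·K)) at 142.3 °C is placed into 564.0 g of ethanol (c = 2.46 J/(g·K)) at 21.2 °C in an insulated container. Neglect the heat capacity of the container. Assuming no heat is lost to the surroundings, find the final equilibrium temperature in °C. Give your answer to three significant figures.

Heat lost by gold = heat gained by ethanol.
(355.4)(0.13)(142.3 − T) = (564.0)(2.46)(T − 21.2)
46.202 (142.3 − T) = 1387.44 (T − 21.2)
6574.5 − 46.202 T = 1387.44 T − 29414
35988.5 = 1433.642 T
T = 25.10 °C

T_f = 25.1 °C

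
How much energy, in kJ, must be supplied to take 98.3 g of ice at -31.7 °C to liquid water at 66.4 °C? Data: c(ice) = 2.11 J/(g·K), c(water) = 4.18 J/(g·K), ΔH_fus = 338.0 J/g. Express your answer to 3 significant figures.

q = 67.1 kJ

q1 (heat ice -31.7→0.0 °C): 98.3 × 2.11 × 31.7 = 6575 J
q2 (melt at 0 °C): 98.3 × 338.0 = 33225 J
q3 (heat water 0.0→66.4 °C): 98.3 × 4.18 × 66.4 = 27283 J
Total: 6575 + 33225 + 27283 = 67083 J = 67.1 kJ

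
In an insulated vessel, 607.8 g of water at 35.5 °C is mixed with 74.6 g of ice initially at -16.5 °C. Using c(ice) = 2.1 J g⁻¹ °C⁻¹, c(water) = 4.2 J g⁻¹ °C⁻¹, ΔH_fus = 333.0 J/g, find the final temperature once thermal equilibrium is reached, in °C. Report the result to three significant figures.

Heat to bring ice to 0 °C and melt it: q₁ = 74.6×2.1×16.5 + 74.6×333.0 = 27427 J
Heat the water can supply cooling to 0 °C: 607.8×4.2×35.5 = 90623.0 J > q₁, so all ice melts.
Energy balance: 607.8×4.2×(35.5 − T) = 27427 + 74.6×4.2×(T − 0)
2552.76(35.5 − T) = 27427 + 313.32 T
90623.0 − 27427 = 2866.08 T
T = 63196.0 / 2866.08 = 22.0496 °C

T_f = 22.0 °C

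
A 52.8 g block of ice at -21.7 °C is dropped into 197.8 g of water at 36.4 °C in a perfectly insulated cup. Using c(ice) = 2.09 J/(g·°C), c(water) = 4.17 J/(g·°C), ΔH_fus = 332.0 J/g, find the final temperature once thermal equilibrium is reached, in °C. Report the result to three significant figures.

T_f = 9.66 °C

Heat to bring ice to 0 °C and melt it: q₁ = 52.8×2.09×21.7 + 52.8×332.0 = 19924 J
Heat the water can supply cooling to 0 °C: 197.8×4.17×36.4 = 30023.7 J > q₁, so all ice melts.
Energy balance: 197.8×4.17×(36.4 − T) = 19924 + 52.8×4.17×(T − 0)
824.826(36.4 − T) = 19924 + 220.176 T
30023.7 − 19924 = 1045.002 T
T = 10099.7 / 1045.002 = 9.6648 °C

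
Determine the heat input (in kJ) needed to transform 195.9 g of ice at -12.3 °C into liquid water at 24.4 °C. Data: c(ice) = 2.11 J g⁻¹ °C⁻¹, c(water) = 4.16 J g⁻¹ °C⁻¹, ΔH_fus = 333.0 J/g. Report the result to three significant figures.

q1 (heat ice -12.3→0.0 °C): 195.9 × 2.11 × 12.3 = 5084 J
q2 (melt at 0 °C): 195.9 × 333.0 = 65235 J
q3 (heat water 0.0→24.4 °C): 195.9 × 4.16 × 24.4 = 19885 J
Total: 5084 + 65235 + 19885 = 90204 J = 90.2 kJ

q = 90.2 kJ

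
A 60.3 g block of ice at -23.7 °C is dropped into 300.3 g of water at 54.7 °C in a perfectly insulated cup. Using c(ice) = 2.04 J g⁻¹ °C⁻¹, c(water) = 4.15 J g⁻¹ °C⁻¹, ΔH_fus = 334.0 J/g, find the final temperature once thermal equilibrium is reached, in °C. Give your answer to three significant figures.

T_f = 30.1 °C

Heat to bring ice to 0 °C and melt it: q₁ = 60.3×2.04×23.7 + 60.3×334.0 = 23056 J
Heat the water can supply cooling to 0 °C: 300.3×4.15×54.7 = 68169.6 J > q₁, so all ice melts.
Energy balance: 300.3×4.15×(54.7 − T) = 23056 + 60.3×4.15×(T − 0)
1246.245(54.7 − T) = 23056 + 250.245 T
68169.6 − 23056 = 1496.490 T
T = 45113.6 / 1496.490 = 30.146 °C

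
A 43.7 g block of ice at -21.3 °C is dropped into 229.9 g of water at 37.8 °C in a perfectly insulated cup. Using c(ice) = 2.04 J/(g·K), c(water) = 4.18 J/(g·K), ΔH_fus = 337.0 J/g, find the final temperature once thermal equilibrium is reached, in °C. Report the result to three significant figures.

T_f = 17.2 °C

Heat to bring ice to 0 °C and melt it: q₁ = 43.7×2.04×21.3 + 43.7×337.0 = 16626 J
Heat the water can supply cooling to 0 °C: 229.9×4.18×37.8 = 36325.1 J > q₁, so all ice melts.
Energy balance: 229.9×4.18×(37.8 − T) = 16626 + 43.7×4.18×(T − 0)
960.982(37.8 − T) = 16626 + 182.666 T
36325.1 − 16626 = 1143.648 T
T = 19699.1 / 1143.648 = 17.22 °C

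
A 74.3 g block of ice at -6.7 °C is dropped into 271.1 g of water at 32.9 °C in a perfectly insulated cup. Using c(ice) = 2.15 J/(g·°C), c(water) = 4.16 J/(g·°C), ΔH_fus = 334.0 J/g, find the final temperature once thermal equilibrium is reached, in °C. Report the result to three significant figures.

T_f = 7.81 °C

Heat to bring ice to 0 °C and melt it: q₁ = 74.3×2.15×6.7 + 74.3×334.0 = 25886 J
Heat the water can supply cooling to 0 °C: 271.1×4.16×32.9 = 37103.8 J > q₁, so all ice melts.
Energy balance: 271.1×4.16×(32.9 − T) = 25886 + 74.3×4.16×(T − 0)
1127.776(32.9 − T) = 25886 + 309.088 T
37103.8 − 25886 = 1436.864 T
T = 11217.8 / 1436.864 = 7.807 °C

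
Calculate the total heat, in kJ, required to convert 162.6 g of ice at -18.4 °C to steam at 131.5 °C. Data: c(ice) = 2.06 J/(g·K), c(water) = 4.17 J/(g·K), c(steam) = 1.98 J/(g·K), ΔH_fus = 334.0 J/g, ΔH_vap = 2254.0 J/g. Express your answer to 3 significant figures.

q = 505 kJ

q1 (heat ice -18.4→0.0 °C): 162.6 × 2.06 × 18.4 = 6163 J
q2 (melt at 0 °C): 162.6 × 334.0 = 54308 J
q3 (heat water 0.0→100.0 °C): 162.6 × 4.17 × 100.0 = 67804 J
q4 (vaporize at 100 °C): 162.6 × 2254.0 = 366500 J
q5 (heat steam 100.0→131.5 °C): 162.6 × 1.98 × 31.5 = 10141 J
Total: 6163 + 54308 + 67804 + 366500 + 10141 = 504916 J = 505 kJ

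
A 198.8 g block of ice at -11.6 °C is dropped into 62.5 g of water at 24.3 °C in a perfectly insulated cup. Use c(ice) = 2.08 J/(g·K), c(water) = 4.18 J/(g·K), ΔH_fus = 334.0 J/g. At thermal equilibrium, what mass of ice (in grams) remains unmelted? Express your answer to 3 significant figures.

m_ice remaining = 194 g

Heat to warm all ice to 0 °C: 198.8×2.08×11.6 = 4796.6 J
Heat released by water cooling to 0 °C: 62.5×4.18×24.3 = 6348.4 J
6348.4 J < 4796.6 + 198.8×334.0 = 71195.8 J, so not all ice melts; final T = 0 °C.
Heat left for melting: 6348.4 − 4796.6 = 1551.8 J
Mass melted = 1551.8 / 334.0 = 4.646 g
Ice remaining = 198.8 − 4.646 = 194.154 g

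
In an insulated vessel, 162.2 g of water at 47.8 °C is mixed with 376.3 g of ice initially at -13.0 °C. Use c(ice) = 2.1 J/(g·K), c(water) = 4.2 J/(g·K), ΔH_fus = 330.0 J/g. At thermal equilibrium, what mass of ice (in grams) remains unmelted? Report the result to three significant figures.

m_ice remaining = 309 g

Heat to warm all ice to 0 °C: 376.3×2.1×13.0 = 10273 J
Heat released by water cooling to 0 °C: 162.2×4.2×47.8 = 32563 J
32563 J < 10273 + 376.3×330.0 = 134452 J, so not all ice melts; final T = 0 °C.
Heat left for melting: 32563 − 10273 = 22290 J
Mass melted = 22290 / 330.0 = 67.55 g
Ice remaining = 376.3 − 67.55 = 308.75 g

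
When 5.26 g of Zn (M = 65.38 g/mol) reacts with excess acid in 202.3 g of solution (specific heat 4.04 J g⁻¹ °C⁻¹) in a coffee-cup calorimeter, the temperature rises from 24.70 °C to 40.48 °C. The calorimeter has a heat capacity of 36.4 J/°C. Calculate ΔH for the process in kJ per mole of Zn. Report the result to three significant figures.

|ΔT| = |40.48 − 24.70| = 15.78 °C
|q_surr| = (202.3 × 4.04 + 36.4) × 15.78 = 853.692 × 15.78 = 13470 J
n(Zn) = 5.26 / 65.38 = 0.08045 mol
Temperature rose, so q_rxn = −|q_surr| = -13.47 kJ
ΔH = q_rxn / n = -167.4 kJ/mol

ΔH = -167 kJ/mol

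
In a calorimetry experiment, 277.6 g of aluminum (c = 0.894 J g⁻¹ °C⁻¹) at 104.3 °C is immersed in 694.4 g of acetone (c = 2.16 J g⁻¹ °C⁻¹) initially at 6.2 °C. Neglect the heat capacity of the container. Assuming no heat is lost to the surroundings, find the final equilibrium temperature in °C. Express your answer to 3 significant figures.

T_f = 20.1 °C

Heat lost by aluminum = heat gained by acetone.
(277.6)(0.894)(104.3 − T) = (694.4)(2.16)(T − 6.2)
248.1744 (104.3 − T) = 1499.904 (T − 6.2)
25885 − 248.1744 T = 1499.904 T − 9299.4
35184.4 = 1748.0784 T
T = 20.13 °C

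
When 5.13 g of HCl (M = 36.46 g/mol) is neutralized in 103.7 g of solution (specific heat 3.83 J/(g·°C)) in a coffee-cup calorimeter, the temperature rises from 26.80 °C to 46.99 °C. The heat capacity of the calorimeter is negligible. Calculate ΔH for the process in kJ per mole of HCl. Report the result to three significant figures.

|ΔT| = |46.99 − 26.80| = 20.19 °C
|q_surr| = (103.7 × 3.83) × 20.19 = 397.171 × 20.19 = 8019 J
n(HCl) = 5.13 / 36.46 = 0.1407 mol
Temperature rose, so q_rxn = −|q_surr| = -8.019 kJ
ΔH = q_rxn / n = -56.99 kJ/mol

ΔH = -57.0 kJ/mol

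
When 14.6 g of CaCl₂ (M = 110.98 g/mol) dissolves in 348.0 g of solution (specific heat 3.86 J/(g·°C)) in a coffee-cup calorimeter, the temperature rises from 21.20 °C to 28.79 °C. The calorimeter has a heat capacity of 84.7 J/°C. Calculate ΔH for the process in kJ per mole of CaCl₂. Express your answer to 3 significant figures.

|ΔT| = |28.79 − 21.20| = 7.59 °C
|q_surr| = (348.0 × 3.86 + 84.7) × 7.59 = 1427.98 × 7.59 = 10840 J
n(CaCl₂) = 14.6 / 110.98 = 0.1316 mol
Temperature rose, so q_rxn = −|q_surr| = -10.84 kJ
ΔH = q_rxn / n = -82.37 kJ/mol

ΔH = -82.4 kJ/mol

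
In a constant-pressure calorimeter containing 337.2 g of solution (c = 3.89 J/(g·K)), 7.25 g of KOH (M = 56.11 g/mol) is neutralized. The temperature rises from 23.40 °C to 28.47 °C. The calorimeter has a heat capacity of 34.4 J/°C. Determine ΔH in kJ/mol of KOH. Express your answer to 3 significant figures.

ΔH = -52.8 kJ/mol

|ΔT| = |28.47 − 23.40| = 5.07 °C
|q_surr| = (337.2 × 3.89 + 34.4) × 5.07 = 1346.108 × 5.07 = 6825 J
n(KOH) = 7.25 / 56.11 = 0.1292 mol
Temperature rose, so q_rxn = −|q_surr| = -6.825 kJ
ΔH = q_rxn / n = -52.83 kJ/mol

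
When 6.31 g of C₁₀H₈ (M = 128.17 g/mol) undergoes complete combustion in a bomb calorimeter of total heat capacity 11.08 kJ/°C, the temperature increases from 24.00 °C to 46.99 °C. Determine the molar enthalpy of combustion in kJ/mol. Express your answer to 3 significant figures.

ΔT = 46.99 − 24.00 = 22.99 °C
q_cal = C_cal × ΔT = 11.08 × 22.99 = 254.7292 kJ
n = 6.31 / 128.17 = 0.04923 mol
q_rxn = −q_cal = -254.7292 kJ
ΔH = -254.7292 / 0.04923 = -5174 kJ/mol

ΔH = -5170 kJ/mol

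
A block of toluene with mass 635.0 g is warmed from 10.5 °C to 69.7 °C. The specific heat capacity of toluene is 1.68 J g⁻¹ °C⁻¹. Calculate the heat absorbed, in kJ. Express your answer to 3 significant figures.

q = m c ΔT = 635.0 × 1.68 × (69.7 − 10.5)
q = 635.0 × 1.68 × 59.2 = 63150 J = 63.2 kJ

q = 63.2 kJ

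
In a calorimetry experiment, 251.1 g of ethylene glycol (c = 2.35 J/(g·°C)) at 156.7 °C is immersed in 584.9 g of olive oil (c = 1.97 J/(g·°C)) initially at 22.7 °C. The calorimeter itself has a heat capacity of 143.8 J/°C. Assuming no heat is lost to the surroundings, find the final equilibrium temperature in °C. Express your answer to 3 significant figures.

T_f = 64.6 °C

Heat lost by ethylene glycol = heat gained by olive oil + calorimeter.
(251.1)(2.35)(156.7 − T) = [(584.9)(1.97) + 143.8](T − 22.7)
590.085 (156.7 − T) = 1296.053 (T − 22.7)
92466 − 590.085 T = 1296.053 T − 29420
121886 = 1886.138 T
T = 64.62 °C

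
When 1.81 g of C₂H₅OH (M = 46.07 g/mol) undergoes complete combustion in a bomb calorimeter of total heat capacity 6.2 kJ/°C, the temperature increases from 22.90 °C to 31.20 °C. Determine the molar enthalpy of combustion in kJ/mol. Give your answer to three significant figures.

ΔH = -1310 kJ/mol

ΔT = 31.20 − 22.90 = 8.30 °C
q_cal = C_cal × ΔT = 6.2 × 8.30 = 51.46 kJ
n = 1.81 / 46.07 = 0.03929 mol
q_rxn = −q_cal = -51.46 kJ
ΔH = -51.46 / 0.03929 = -1310 kJ/mol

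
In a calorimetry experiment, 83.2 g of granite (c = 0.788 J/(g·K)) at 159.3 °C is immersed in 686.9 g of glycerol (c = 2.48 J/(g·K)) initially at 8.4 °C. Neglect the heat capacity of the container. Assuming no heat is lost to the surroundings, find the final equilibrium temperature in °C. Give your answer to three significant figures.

Heat lost by granite = heat gained by glycerol.
(83.2)(0.788)(159.3 − T) = (686.9)(2.48)(T − 8.4)
65.5616 (159.3 − T) = 1703.512 (T − 8.4)
10444 − 65.5616 T = 1703.512 T − 14310
24754 = 1769.0736 T
T = 13.99 °C

T_f = 14.0 °C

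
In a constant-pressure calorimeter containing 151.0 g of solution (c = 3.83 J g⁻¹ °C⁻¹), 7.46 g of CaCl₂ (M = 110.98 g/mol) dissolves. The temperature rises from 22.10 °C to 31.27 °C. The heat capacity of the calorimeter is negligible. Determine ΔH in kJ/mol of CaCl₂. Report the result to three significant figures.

ΔH = -78.9 kJ/mol

|ΔT| = |31.27 − 22.10| = 9.17 °C
|q_surr| = (151.0 × 3.83) × 9.17 = 578.33 × 9.17 = 5303 J
n(CaCl₂) = 7.46 / 110.98 = 0.06722 mol
Temperature rose, so q_rxn = −|q_surr| = -5.303 kJ
ΔH = q_rxn / n = -78.89 kJ/mol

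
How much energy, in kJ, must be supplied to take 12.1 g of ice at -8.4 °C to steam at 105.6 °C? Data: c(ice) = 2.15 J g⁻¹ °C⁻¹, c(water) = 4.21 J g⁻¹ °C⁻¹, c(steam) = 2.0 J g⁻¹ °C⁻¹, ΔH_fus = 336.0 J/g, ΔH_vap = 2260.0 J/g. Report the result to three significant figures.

q = 36.9 kJ

q1 (heat ice -8.4→0.0 °C): 12.1 × 2.15 × 8.4 = 219 J
q2 (melt at 0 °C): 12.1 × 336.0 = 4066 J
q3 (heat water 0.0→100.0 °C): 12.1 × 4.21 × 100.0 = 5094 J
q4 (vaporize at 100 °C): 12.1 × 2260.0 = 27346 J
q5 (heat steam 100.0→105.6 °C): 12.1 × 2.0 × 5.6 = 136 J
Total: 219 + 4066 + 5094 + 27346 + 136 = 36861 J = 36.9 kJ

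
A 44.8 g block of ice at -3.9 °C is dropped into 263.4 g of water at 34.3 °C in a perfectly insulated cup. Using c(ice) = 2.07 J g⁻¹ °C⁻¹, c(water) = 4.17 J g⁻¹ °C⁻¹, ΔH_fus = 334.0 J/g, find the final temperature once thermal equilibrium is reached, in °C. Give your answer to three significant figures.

T_f = 17.4 °C

Heat to bring ice to 0 °C and melt it: q₁ = 44.8×2.07×3.9 + 44.8×334.0 = 15325 J
Heat the water can supply cooling to 0 °C: 263.4×4.17×34.3 = 37674.4 J > q₁, so all ice melts.
Energy balance: 263.4×4.17×(34.3 − T) = 15325 + 44.8×4.17×(T − 0)
1098.378(34.3 − T) = 15325 + 186.816 T
37674.4 − 15325 = 1285.194 T
T = 22349.4 / 1285.194 = 17.39 °C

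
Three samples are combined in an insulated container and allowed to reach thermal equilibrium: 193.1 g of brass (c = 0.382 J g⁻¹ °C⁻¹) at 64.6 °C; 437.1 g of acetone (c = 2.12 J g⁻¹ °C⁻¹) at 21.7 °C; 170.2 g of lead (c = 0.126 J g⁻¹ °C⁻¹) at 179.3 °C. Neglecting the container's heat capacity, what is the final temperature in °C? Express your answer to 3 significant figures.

T_f = 28.1 °C

Σ mᵢcᵢ(T − Tᵢ) = 0  ⇒  T = Σ mᵢcᵢTᵢ / Σ mᵢcᵢ
Σ mᵢcᵢ = 193.1×0.382 + 437.1×2.12 + 170.2×0.126 = 1021.8614
Σ mᵢcᵢTᵢ = 73.7642×64.6 + 926.652×21.7 + 21.4452×179.3 = 28719
T = 28719 / 1021.8614 = 28.10 °C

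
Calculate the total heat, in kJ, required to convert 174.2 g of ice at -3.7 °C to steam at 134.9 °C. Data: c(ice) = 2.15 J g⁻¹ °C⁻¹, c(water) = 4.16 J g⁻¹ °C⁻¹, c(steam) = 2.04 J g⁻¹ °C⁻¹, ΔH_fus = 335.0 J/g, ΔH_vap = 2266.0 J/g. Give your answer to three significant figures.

q = 539 kJ

q1 (heat ice -3.7→0.0 °C): 174.2 × 2.15 × 3.7 = 1386 J
q2 (melt at 0 °C): 174.2 × 335.0 = 58357 J
q3 (heat water 0.0→100.0 °C): 174.2 × 4.16 × 100.0 = 72467 J
q4 (vaporize at 100 °C): 174.2 × 2266.0 = 394737 J
q5 (heat steam 100.0→134.9 °C): 174.2 × 2.04 × 34.9 = 12402 J
Total: 1386 + 58357 + 72467 + 394737 + 12402 = 539349 J = 539 kJ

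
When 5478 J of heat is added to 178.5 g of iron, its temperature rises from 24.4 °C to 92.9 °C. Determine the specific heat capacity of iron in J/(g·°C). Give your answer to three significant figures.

c = 0.448 J/(g·°C)

c = q / (m ΔT) = 5478 / (178.5 × 68.5)
c = 5478 / 12227.25 = 0.448 J/(g·°C)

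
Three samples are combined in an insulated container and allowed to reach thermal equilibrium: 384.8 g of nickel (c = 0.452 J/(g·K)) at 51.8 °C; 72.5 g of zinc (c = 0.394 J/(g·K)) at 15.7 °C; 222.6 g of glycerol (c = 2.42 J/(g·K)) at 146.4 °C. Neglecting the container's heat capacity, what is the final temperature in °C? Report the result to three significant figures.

Σ mᵢcᵢ(T − Tᵢ) = 0  ⇒  T = Σ mᵢcᵢTᵢ / Σ mᵢcᵢ
Σ mᵢcᵢ = 384.8×0.452 + 72.5×0.394 + 222.6×2.42 = 741.1866
Σ mᵢcᵢTᵢ = 173.9296×51.8 + 28.565×15.7 + 538.692×146.4 = 88323
T = 88323 / 741.1866 = 119.2 °C

T_f = 119 °C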